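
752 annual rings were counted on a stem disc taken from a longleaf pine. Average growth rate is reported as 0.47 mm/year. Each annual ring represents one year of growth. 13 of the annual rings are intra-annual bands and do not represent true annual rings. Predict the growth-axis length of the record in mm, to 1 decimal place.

347.3 mm

Adjusted count: 752 − 13 = 739 annual rings.
Length ≈ 0.47 × 739 = 347.3 mm.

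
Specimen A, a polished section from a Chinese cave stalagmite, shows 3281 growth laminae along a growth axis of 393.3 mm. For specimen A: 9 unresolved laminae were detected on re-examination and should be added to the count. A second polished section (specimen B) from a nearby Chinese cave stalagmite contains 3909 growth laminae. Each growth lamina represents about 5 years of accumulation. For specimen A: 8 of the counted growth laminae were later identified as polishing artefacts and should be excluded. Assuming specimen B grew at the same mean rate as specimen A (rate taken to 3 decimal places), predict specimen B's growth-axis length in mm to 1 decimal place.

Specimen A: after corrections the count is 3281 − 8 + 9 = 3282 growth laminae.
Specimen A: 3282 growth laminae at 5 years each span 3282 × 5 = 16410 years.
A: Mean rate = 393.3 mm / 16410 years ≈ 0.024 mm/year.
Specimen B: multiplying by 5 years per growth lamina: 3909 × 5 = 19545 years. Length of B = 0.024 × 19545 = 469.1 mm.

469.1 mm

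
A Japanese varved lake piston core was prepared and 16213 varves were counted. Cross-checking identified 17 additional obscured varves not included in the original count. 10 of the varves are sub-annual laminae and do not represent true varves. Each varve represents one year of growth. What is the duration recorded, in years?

16220 years

Adjusted count: 16213 − 10 + 17 = 16220 varves.
One varve per year makes the duration 16220 years.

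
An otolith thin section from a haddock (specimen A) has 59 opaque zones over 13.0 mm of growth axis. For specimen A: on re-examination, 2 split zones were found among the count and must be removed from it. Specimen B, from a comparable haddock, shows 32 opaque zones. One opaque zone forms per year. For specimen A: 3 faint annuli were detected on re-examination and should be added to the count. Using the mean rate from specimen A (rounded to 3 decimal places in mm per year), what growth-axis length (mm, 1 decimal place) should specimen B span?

6.9 mm

Specimen A: adjusted count: 59 − 2 + 3 = 60 opaque zones.
A: 13.0 mm over 60 years gives 13.0 / 60 ≈ 0.217 mm/yr.
B's length ≈ 0.217 × 32 = 6.9 mm.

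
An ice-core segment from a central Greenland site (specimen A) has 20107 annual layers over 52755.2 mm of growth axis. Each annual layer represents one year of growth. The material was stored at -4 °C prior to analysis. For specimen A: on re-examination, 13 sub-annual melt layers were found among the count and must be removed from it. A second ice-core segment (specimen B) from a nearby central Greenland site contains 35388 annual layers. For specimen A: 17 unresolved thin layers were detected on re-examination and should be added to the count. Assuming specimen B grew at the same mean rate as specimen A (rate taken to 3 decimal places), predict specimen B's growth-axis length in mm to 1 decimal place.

Specimen A: true annual layer count = 20107 − 13 + 17 = 20111.
A: Extension rate ≈ 52755.2 / 20111 = 2.623 mm per year.
Length of B = 2.623 × 35388 = 92822.7 mm.

92822.7 mm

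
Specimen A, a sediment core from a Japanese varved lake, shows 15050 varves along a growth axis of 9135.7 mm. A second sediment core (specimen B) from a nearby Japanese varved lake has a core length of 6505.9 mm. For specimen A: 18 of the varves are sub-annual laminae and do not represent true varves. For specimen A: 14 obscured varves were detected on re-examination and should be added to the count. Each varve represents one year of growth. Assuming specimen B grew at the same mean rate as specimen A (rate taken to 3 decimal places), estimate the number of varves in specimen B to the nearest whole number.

Specimen A: correcting the raw count gives 15050 − 18 + 14 = 15046 true varves.
A: 9135.7 mm over 15046 years gives 9135.7 / 15046 ≈ 0.607 mm/year.
B spans 6505.9 / 0.607 = 10718.12 years ≈ 10718 varves.

10718 varves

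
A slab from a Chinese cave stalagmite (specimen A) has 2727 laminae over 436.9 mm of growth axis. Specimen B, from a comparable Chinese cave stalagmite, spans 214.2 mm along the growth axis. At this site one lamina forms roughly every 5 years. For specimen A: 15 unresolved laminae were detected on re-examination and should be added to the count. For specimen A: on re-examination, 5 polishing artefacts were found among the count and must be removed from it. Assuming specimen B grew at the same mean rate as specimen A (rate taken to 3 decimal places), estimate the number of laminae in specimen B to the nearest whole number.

1339 laminae

Specimen A: correcting the raw count gives 2727 − 5 + 15 = 2737 true laminae.
Specimen A: at 5 years per lamina, 2737 × 5 = 13685 years.
A: Mean rate = 436.9 mm / 13685 years ≈ 0.032 mm/yr.
Specimen B: 214.2 mm / 0.032 mm per year = 6693.75 years; at 5 years per lamina that is 6693.75 / 5 ≈ 1339 laminae.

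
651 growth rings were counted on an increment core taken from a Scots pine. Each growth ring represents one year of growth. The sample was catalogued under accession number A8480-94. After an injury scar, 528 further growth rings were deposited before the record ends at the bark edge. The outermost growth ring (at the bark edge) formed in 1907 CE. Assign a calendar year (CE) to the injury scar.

1379 CE

528 growth rings formed after the injury scar.
The growth ring at the bark edge is 1907 CE, so the injury scar dates to 1907 − 528 = 1379 CE.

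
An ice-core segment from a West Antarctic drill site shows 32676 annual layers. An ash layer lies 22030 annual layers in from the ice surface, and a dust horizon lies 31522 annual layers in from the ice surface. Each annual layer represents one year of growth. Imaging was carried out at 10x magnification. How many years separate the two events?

9492 years

31522 − 22030 = 9492 annual layers lie between the two events.
At one annual layer per year, 9492 years elapsed between them.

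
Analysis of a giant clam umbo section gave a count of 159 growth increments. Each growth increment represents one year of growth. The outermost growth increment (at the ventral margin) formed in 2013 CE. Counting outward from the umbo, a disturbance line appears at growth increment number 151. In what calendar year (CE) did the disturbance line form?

The disturbance line sits at growth increment 151 from the umbo, so 159 − 151 = 8 growth increments formed after it.
The growth increment at the ventral margin is 2013 CE, so the disturbance line dates to 2013 − 8 = 2005 CE.

2005 CE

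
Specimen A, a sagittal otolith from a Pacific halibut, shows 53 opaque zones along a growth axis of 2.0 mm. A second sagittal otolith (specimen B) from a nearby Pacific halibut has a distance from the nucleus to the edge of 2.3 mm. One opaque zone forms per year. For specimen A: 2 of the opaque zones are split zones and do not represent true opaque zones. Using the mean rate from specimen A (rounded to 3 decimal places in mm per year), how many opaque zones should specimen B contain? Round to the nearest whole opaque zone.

59 opaque zones

Specimen A: true opaque zone count = 53 − 2 = 51.
A: Extension rate ≈ 2.0 / 51 = 0.039 mm per year.
Specimen B: 2.3 mm / 0.039 mm per year = 58.97 years ≈ 59 opaque zones.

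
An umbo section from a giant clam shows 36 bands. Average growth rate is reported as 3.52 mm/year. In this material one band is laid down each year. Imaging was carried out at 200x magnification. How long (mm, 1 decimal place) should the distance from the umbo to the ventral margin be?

126.7 mm

36 years of growth are recorded.
Length ≈ 3.52 × 36 = 126.7 mm.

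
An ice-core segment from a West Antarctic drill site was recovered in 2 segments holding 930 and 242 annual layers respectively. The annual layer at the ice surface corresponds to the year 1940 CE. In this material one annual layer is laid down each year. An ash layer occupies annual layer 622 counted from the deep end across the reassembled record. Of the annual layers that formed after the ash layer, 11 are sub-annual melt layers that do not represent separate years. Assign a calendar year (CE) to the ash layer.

Total annual layers = 930 + 242 = 1172.
1172 − 622 = 550 annual layers lie beyond the ash layer toward the ice surface.
Removing the 11 false annual layers leaves 550 − 11 = 539 true annual layers beyond the ash layer.
Counting back 539 years from 1940 CE places the ash layer in 1940 − 539 = 1401 CE.

1401 CE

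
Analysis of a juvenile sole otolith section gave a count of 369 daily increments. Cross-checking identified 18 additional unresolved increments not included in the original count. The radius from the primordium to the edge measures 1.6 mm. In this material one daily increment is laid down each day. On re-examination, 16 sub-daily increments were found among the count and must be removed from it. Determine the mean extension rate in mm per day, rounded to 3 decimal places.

Adjusted count: 369 − 16 + 18 = 371 daily increments.
1.6 mm over 371 days gives 1.6 / 371 ≈ 0.004 mm per day.

0.004 mm per day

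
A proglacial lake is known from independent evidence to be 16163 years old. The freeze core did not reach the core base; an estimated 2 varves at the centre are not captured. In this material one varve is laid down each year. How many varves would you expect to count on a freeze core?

16161 varves

At one varve per year, 16163 years correspond to 16163 varves.
Subtracting the 2 varves not captured gives 16163 − 2 = 16161 varves in the record.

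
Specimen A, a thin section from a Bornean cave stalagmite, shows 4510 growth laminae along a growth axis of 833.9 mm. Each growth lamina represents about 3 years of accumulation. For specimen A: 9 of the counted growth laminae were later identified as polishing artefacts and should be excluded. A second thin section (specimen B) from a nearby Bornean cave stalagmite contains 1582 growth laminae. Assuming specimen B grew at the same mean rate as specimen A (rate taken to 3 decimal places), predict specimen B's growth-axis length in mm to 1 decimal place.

294.3 mm

Specimen A: adjusted count: 4510 − 9 = 4501 growth laminae.
Specimen A: multiplying by 3 years per growth lamina: 4501 × 3 = 13503 years.
A: Mean rate = 833.9 mm / 13503 years ≈ 0.062 mm/yr.
Specimen B: at 3 years per growth lamina, 1582 × 3 = 4746 years. Length of B = 0.062 × 4746 = 294.3 mm.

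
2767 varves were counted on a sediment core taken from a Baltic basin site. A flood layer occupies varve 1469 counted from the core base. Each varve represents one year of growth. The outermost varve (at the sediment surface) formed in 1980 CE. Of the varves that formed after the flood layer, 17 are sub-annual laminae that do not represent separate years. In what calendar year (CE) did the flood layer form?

699 CE

Between varve 1469 and the sediment surface there are 2767 − 1469 = 1298 varves.
Removing the 17 false varves leaves 1298 − 17 = 1281 true varves beyond the flood layer.
The varve at the sediment surface is 1980 CE, so the flood layer dates to 1980 − 1281 = 699 CE.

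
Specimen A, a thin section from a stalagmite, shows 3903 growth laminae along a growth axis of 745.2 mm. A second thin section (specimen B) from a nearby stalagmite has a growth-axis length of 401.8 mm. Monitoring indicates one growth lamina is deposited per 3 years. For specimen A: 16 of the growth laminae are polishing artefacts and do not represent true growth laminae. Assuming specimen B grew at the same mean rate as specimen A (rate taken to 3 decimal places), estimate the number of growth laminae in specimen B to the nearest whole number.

Specimen A: correcting the raw count gives 3903 − 16 = 3887 true growth laminae.
Specimen A: 3887 growth laminae at 3 years each span 3887 × 3 = 11661 years.
A: Mean rate = 745.2 mm / 11661 years ≈ 0.064 mm per year.
Specimen B: 401.8 mm / 0.064 mm per year = 6278.12 years; at 3 years per growth lamina that is 6278.12 / 3 ≈ 2093 growth laminae.

2093 growth laminae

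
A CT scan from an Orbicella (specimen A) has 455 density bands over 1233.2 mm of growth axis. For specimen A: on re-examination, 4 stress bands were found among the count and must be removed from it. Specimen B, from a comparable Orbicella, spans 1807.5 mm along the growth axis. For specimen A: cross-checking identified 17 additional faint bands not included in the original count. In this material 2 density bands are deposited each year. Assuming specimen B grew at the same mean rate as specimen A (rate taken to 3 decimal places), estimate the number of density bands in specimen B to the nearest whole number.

Specimen A: after corrections the count is 455 − 4 + 17 = 468 density bands.
Specimen A: 468 density bands at 2 per year is 468 / 2 = 234 years.
A: Extension rate ≈ 1233.2 / 234 = 5.270 mm/year.
B spans 1807.5 / 5.270 = 342.98 years; at 2 density bands per year that is 342.98 × 2 ≈ 686 density bands.

686 density bands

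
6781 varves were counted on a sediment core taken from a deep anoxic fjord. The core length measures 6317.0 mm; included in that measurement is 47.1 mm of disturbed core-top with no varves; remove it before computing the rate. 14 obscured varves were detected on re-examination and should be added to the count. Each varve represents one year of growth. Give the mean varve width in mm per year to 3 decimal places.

0.923 mm per year

Correcting the raw count gives 6781 + 14 = 6795 true varves.
The growth record spans 6317.0 − 47.1 = 6269.9 mm.
Extension rate ≈ 6269.9 / 6795 = 0.923 mm per year.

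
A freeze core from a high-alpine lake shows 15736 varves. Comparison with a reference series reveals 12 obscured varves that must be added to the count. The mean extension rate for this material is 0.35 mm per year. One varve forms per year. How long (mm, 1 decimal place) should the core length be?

5511.8 mm

After corrections the count is 15736 + 12 = 15748 varves.
Predicted length = 0.35 mm/year × 15748 years = 5511.8 mm.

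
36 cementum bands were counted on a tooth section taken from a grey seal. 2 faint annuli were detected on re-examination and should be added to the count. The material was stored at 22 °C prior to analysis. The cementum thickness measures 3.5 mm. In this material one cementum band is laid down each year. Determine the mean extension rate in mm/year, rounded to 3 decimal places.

0.092 mm/year

Correcting the raw count gives 36 + 2 = 38 true cementum bands.
3.5 mm over 38 years gives 3.5 / 38 ≈ 0.092 mm/year.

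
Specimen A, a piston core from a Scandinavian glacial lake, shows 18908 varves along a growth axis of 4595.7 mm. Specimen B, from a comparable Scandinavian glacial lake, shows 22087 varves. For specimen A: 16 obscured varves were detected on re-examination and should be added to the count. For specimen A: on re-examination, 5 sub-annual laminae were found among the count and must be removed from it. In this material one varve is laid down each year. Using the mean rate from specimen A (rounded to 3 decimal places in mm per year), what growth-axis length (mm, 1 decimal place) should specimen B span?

Specimen A: true varve count = 18908 − 5 + 16 = 18919.
A: 4595.7 mm over 18919 years gives 4595.7 / 18919 ≈ 0.243 mm per year.
For B, 0.243 mm/year × 22087 years = 5367.1 mm.

5367.1 mm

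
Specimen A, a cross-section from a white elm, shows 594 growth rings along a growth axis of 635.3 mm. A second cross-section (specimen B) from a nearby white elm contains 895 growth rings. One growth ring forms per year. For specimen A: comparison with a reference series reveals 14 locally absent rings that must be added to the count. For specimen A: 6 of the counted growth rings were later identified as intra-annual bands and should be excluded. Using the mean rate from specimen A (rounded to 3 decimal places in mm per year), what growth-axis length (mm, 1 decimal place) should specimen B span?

944.2 mm

Specimen A: correcting the raw count gives 594 − 6 + 14 = 602 true growth rings.
A: 635.3 mm over 602 years gives 635.3 / 602 ≈ 1.055 mm per year.
For B, 1.055 mm/year × 895 years = 944.2 mm.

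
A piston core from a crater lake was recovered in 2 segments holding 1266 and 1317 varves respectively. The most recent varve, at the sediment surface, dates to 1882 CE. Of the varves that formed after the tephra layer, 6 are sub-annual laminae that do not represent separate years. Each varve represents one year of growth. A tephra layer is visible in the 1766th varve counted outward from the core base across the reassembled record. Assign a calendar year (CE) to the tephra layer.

1071 CE

Total varves = 1266 + 1317 = 2583.
2583 − 1766 = 817 varves lie beyond the tephra layer toward the sediment surface.
Removing the 6 false varves leaves 817 − 6 = 811 true varves beyond the tephra layer.
The varve at the sediment surface is 1882 CE, so the tephra layer dates to 1882 − 811 = 1071 CE.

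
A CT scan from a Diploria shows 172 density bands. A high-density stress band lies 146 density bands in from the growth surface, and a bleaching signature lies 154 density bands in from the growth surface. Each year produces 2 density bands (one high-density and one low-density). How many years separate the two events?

4 yr

Separation: 154 − 146 = 8 density bands.
Dividing by 2 density bands per year: 8 / 2 = 4 years.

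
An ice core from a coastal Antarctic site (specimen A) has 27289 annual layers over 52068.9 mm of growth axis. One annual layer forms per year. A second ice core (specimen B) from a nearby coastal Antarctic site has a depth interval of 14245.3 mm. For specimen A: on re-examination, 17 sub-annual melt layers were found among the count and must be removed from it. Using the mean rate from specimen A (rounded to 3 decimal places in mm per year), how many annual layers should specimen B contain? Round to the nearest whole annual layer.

Specimen A: correcting the raw count gives 27289 − 17 = 27272 true annual layers.
A: Extension rate ≈ 52068.9 / 27272 = 1.909 mm/yr.
B spans 14245.3 / 1.909 = 7462.18 years ≈ 7462 annual layers.

7462 annual layers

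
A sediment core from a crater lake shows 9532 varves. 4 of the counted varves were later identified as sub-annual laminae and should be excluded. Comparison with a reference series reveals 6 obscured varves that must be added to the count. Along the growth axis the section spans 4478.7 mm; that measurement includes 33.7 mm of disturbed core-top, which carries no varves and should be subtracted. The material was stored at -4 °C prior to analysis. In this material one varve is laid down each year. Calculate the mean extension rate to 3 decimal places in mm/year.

Adjusted count: 9532 − 4 + 6 = 9534 varves.
Removing the 33.7 mm offcut leaves 4478.7 − 33.7 = 4445.0 mm.
Mean rate = 4445.0 mm / 9534 years ≈ 0.466 mm/year.

0.466 mm/year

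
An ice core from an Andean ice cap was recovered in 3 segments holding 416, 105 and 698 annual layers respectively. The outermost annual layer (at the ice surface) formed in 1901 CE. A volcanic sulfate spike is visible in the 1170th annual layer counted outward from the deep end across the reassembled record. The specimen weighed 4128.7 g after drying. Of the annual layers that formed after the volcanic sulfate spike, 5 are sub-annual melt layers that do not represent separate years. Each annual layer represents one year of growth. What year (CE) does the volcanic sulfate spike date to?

Total annual layers = 416 + 105 + 698 = 1219.
1219 − 1170 = 49 annual layers lie beyond the volcanic sulfate spike toward the ice surface.
Removing the 5 false annual layers leaves 49 − 5 = 44 true annual layers beyond the volcanic sulfate spike.
1901 − 44 = 1857 CE.

1857 CE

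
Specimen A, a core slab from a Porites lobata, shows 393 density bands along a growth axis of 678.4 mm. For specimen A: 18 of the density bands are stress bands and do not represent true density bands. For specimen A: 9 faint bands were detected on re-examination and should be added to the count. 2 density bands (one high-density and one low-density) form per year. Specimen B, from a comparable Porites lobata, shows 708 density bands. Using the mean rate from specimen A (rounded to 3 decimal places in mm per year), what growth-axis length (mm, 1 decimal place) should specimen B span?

1250.7 mm

Specimen A: true density band count = 393 − 18 + 9 = 384.
Specimen A: with 2 density bands per year, 384 / 2 = 192 years.
A: Extension rate ≈ 678.4 / 192 = 3.533 mm/yr.
Specimen B: dividing by 2 density bands per year: 708 / 2 = 354 years. Length of B = 3.533 × 354 = 1250.7 mm.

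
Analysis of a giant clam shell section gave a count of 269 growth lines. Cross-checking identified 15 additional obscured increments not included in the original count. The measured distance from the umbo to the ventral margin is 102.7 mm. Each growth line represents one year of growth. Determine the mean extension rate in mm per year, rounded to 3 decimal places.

0.362 mm per year

After corrections the count is 269 + 15 = 284 growth lines.
Mean rate = 102.7 mm / 284 years ≈ 0.362 mm per year.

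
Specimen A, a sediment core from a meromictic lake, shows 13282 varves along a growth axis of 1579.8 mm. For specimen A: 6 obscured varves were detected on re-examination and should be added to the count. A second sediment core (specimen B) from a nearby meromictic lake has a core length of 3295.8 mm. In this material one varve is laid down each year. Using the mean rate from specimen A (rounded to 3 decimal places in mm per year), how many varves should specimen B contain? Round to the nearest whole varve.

27696 varves

Specimen A: true varve count = 13282 + 6 = 13288.
A: 1579.8 mm over 13288 years gives 1579.8 / 13288 ≈ 0.119 mm/yr.
For B, 3295.8 / 0.119 = 27695.80 years ≈ 27696 varves.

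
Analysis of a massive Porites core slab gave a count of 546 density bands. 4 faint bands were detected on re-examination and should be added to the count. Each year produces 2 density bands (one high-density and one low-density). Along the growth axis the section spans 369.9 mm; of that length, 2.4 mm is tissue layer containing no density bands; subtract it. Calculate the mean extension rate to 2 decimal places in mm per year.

Adjusted count: 546 + 4 = 550 density bands.
With 2 density bands per year, 550 / 2 = 275 years.
Net length = 369.9 − 2.4 = 367.5 mm.
367.5 mm over 275 years gives 367.5 / 275 ≈ 1.34 mm per year.

1.34 mm per year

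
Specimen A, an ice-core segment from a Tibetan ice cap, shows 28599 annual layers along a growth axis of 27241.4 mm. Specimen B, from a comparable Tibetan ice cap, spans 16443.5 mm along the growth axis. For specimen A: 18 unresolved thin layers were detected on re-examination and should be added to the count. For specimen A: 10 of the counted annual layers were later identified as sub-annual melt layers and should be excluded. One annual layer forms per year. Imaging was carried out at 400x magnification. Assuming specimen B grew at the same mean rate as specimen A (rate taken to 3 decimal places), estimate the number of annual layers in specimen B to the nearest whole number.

Specimen A: true annual layer count = 28599 − 10 + 18 = 28607.
A: Extension rate ≈ 27241.4 / 28607 = 0.952 mm/year.
Specimen B: 16443.5 mm / 0.952 mm per year = 17272.58 years ≈ 17273 annual layers.

17273 annual layers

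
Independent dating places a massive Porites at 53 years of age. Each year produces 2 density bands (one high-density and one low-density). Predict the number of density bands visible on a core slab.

With 2 density bands per year, 53 years would produce 53 × 2 = 106 density bands.
So 106 density bands should be present.

106 density bands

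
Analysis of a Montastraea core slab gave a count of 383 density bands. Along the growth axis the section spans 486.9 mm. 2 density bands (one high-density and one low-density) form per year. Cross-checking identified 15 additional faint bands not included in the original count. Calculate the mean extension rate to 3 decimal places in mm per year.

2.447 mm per year

True density band count = 383 + 15 = 398.
398 density bands at 2 per year is 398 / 2 = 199 years.
486.9 mm over 199 years gives 486.9 / 199 ≈ 2.447 mm per year.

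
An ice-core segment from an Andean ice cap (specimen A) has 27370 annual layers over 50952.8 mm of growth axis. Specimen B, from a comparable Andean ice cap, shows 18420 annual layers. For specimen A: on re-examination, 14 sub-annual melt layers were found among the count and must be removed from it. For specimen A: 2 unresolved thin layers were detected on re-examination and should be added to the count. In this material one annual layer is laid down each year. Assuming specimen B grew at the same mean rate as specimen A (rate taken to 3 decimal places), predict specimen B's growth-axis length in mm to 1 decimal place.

34298.0 mm

Specimen A: correcting the raw count gives 27370 − 14 + 2 = 27358 true annual layers.
A: 50952.8 mm over 27358 years gives 50952.8 / 27358 ≈ 1.862 mm/year.
Length of B = 1.862 × 18420 = 34298.0 mm.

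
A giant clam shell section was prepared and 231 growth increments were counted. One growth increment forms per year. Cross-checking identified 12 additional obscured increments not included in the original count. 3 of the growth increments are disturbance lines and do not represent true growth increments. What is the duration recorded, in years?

Correcting the raw count gives 231 − 3 + 12 = 240 true growth increments.
One growth increment per year makes the duration 240 years.

240 yr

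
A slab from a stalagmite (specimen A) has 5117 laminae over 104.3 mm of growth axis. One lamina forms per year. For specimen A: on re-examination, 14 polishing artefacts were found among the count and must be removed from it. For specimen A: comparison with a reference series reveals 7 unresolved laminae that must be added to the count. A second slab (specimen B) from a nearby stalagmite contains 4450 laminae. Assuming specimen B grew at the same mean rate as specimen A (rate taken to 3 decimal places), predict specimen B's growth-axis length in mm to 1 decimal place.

Specimen A: correcting the raw count gives 5117 − 14 + 7 = 5110 true laminae.
A: 104.3 mm over 5110 years gives 104.3 / 5110 ≈ 0.020 mm/yr.
B's length ≈ 0.020 × 4450 = 89.0 mm.

89.0 mm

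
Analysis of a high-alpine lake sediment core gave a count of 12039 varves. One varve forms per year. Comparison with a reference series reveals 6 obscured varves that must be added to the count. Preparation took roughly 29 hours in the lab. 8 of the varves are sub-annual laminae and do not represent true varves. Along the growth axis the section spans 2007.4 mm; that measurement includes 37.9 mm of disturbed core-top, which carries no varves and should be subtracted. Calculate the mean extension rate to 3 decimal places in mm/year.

True varve count = 12039 − 8 + 6 = 12037.
The growth record spans 2007.4 − 37.9 = 1969.5 mm.
1969.5 mm over 12037 years gives 1969.5 / 12037 ≈ 0.164 mm/year.

0.164 mm/year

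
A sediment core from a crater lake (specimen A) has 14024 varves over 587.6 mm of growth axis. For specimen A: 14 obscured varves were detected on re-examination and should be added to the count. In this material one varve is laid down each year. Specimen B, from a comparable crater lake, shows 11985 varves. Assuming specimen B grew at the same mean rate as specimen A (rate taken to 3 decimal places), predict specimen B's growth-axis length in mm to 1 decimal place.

503.4 mm

Specimen A: after corrections the count is 14024 + 14 = 14038 varves.
A: Mean rate = 587.6 mm / 14038 years ≈ 0.042 mm per year.
Length of B = 0.042 × 11985 = 503.4 mm.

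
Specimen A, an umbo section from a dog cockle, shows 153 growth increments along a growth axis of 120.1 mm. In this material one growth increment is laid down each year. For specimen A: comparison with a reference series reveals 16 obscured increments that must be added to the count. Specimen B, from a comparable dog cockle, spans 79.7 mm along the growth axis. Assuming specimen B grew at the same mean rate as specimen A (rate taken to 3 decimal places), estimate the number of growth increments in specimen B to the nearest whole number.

Specimen A: after corrections the count is 153 + 16 = 169 growth increments.
A: 120.1 mm over 169 years gives 120.1 / 169 ≈ 0.711 mm/year.
B spans 79.7 / 0.711 = 112.10 years ≈ 112 growth increments.

112 growth increments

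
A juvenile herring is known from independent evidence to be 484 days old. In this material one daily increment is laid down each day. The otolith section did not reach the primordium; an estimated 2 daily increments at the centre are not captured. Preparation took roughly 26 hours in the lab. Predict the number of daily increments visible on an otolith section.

482 daily increments

Expected daily increments over 484 days: 484.
Subtracting the 2 daily increments not captured gives 484 − 2 = 482 daily increments in the record.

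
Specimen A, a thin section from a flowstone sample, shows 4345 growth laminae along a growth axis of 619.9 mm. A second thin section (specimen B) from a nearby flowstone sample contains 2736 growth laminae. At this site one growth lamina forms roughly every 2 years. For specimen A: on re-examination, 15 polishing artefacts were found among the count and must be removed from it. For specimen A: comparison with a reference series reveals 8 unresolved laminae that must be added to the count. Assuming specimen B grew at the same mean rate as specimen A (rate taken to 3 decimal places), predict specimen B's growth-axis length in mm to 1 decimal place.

388.5 mm

Specimen A: after corrections the count is 4345 − 15 + 8 = 4338 growth laminae.
Specimen A: multiplying by 2 years per growth lamina: 4338 × 2 = 8676 years.
A: Mean rate = 619.9 mm / 8676 years ≈ 0.071 mm per year.
Specimen B: multiplying by 2 years per growth lamina: 2736 × 2 = 5472 years. Length of B = 0.071 × 5472 = 388.5 mm.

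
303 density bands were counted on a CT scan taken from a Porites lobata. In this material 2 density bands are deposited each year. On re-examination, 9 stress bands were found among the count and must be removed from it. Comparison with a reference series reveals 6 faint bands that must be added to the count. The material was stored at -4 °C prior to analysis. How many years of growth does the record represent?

Correcting the raw count gives 303 − 9 + 6 = 300 true density bands.
300 density bands at 2 per year is 300 / 2 = 150 years.

150 years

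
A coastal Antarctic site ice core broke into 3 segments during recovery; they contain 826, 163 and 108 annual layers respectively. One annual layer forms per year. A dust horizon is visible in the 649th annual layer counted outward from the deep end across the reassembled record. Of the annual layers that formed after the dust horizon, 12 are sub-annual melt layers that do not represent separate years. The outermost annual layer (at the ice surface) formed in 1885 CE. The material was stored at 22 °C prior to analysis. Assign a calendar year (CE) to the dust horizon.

1449 CE

Total annual layers = 826 + 163 + 108 = 1097.
The dust horizon sits at annual layer 649 from the deep end, so 1097 − 649 = 448 annual layers formed after it.
Excluding 12 false annual layers: 448 − 12 = 436.
The annual layer at the ice surface is 1885 CE, so the dust horizon dates to 1885 − 436 = 1449 CE.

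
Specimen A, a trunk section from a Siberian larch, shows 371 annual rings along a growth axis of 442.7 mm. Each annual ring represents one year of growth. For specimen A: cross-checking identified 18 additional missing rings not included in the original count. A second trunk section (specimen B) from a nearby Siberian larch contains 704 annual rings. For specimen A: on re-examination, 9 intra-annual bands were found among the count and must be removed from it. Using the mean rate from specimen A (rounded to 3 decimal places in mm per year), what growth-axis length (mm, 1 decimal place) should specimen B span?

Specimen A: adjusted count: 371 − 9 + 18 = 380 annual rings.
A: 442.7 mm over 380 years gives 442.7 / 380 ≈ 1.165 mm/year.
For B, 1.165 mm/year × 704 years = 820.2 mm.

820.2 mm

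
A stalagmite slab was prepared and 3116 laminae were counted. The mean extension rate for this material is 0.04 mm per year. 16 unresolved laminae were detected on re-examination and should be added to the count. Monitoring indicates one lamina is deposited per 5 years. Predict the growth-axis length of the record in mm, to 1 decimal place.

Correcting the raw count gives 3116 + 16 = 3132 true laminae.
At 5 years per lamina, 3132 × 5 = 15660 years.
Predicted length = 0.04 mm/year × 15660 years = 626.4 mm.

626.4 mm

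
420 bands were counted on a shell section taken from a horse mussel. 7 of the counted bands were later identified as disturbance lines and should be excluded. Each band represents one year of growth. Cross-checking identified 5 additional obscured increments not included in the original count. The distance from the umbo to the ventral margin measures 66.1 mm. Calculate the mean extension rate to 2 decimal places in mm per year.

True band count = 420 − 7 + 5 = 418.
Mean rate = 66.1 mm / 418 years ≈ 0.16 mm per year.

0.16 mm per year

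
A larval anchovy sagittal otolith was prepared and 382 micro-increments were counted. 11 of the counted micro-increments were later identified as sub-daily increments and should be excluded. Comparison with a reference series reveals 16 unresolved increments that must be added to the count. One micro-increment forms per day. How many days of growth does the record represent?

387 days

True micro-increment count = 382 − 11 + 16 = 387.
With a one-to-one micro-increment periodicity this is 387 days.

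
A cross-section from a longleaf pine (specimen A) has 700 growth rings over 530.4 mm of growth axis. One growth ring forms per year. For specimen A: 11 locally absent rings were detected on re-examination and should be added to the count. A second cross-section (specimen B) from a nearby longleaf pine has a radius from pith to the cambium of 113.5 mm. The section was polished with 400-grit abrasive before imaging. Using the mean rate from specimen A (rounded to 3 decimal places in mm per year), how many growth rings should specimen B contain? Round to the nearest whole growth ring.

Specimen A: correcting the raw count gives 700 + 11 = 711 true growth rings.
A: Extension rate ≈ 530.4 / 711 = 0.746 mm per year.
For B, 113.5 / 0.746 = 152.14 years ≈ 152 growth rings.

152 growth rings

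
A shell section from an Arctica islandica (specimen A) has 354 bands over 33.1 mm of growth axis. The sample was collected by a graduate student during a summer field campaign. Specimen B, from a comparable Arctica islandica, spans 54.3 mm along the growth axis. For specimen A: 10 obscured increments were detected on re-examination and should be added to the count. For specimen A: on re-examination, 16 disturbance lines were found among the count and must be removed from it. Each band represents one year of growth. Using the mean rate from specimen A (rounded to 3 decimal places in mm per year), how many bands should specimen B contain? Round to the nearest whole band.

Specimen A: correcting the raw count gives 354 − 16 + 10 = 348 true bands.
A: Extension rate ≈ 33.1 / 348 = 0.095 mm/yr.
B spans 54.3 / 0.095 = 571.58 years ≈ 572 bands.

572 bands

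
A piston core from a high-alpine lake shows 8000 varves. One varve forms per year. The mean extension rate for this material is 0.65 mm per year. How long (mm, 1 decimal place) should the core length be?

5200.0 mm

The record spans 8000 years at 0.65 mm per year.
8000 years at 0.65 mm/year gives 0.65 × 8000 = 5200.0 mm.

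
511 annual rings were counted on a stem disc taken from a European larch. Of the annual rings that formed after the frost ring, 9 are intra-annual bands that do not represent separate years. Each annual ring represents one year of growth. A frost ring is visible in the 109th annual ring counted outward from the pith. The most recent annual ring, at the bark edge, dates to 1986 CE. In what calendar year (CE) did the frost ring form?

511 − 109 = 402 annual rings lie beyond the frost ring toward the bark edge.
Excluding 9 false annual rings: 402 − 9 = 393.
1986 − 393 = 1593 CE.

1593 CE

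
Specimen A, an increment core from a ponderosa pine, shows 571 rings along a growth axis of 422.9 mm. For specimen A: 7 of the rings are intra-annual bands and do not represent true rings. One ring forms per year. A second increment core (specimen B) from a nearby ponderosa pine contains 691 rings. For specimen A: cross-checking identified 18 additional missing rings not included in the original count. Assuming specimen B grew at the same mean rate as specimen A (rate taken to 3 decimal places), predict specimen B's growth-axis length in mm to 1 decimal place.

502.4 mm

Specimen A: after corrections the count is 571 − 7 + 18 = 582 rings.
A: 422.9 mm over 582 years gives 422.9 / 582 ≈ 0.727 mm per year.
B's length ≈ 0.727 × 691 = 502.4 mm.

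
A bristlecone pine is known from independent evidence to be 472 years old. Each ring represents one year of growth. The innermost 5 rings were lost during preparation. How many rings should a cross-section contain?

Expected rings over 472 years: 472.
472 − 5 missed = 467 rings expected in the prepared section.

467 rings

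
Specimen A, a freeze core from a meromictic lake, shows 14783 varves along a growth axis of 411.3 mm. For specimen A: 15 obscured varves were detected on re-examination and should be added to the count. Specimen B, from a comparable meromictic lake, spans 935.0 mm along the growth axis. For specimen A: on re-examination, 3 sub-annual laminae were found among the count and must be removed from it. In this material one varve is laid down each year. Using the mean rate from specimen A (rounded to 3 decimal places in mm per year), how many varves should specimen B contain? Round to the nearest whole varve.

Specimen A: correcting the raw count gives 14783 − 3 + 15 = 14795 true varves.
A: Mean rate = 411.3 mm / 14795 years ≈ 0.028 mm per year.
For B, 935.0 / 0.028 = 33392.86 years ≈ 33393 varves.

33393 varves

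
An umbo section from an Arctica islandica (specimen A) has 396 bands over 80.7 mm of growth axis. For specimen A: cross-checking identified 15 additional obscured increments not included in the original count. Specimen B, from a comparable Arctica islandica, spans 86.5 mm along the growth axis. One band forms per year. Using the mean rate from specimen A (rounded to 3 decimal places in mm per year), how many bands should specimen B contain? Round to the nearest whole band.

Specimen A: after corrections the count is 396 + 15 = 411 bands.
A: Mean rate = 80.7 mm / 411 years ≈ 0.196 mm per year.
For B, 86.5 / 0.196 = 441.33 years ≈ 441 bands.

441 bands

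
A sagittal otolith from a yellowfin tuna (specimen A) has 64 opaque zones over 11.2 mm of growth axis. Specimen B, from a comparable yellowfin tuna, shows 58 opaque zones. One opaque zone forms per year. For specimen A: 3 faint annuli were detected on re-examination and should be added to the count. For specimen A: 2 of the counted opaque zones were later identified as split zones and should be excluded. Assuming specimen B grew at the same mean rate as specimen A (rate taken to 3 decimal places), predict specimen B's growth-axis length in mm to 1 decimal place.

Specimen A: true opaque zone count = 64 − 2 + 3 = 65.
A: 11.2 mm over 65 years gives 11.2 / 65 ≈ 0.172 mm/yr.
B's length ≈ 0.172 × 58 = 10.0 mm.

10.0 mm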